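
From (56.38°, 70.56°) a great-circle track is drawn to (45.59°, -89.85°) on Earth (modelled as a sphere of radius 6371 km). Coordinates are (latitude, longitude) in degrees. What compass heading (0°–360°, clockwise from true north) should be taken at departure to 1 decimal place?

346.0°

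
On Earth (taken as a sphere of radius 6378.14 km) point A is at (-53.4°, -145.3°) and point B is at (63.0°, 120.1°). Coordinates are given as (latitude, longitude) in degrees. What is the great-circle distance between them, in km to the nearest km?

Let φ₁ = -0.9320 rad, φ₂ = 1.0996 rad, and Δλ = -1.6511 rad.
cos c = sin φ₁ sin φ₂ + cos φ₁ cos φ₂ cos Δλ = (-0.8028)(0.8910) + (0.5962)(0.4540)(-0.0802) = -0.73702,
so c = arccos(-0.73702) = 2.39945 rad.
Distance = R·c = 6378.14 × 2.3995 ≈ 15304 km.

15304 km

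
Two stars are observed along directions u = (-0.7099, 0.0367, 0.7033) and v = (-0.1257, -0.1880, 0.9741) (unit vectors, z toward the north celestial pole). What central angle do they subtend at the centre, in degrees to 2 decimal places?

u·v = 0.7674; |u| = 1.0000, |v| = 1.0000.
cos θ = (u·v)/(|u||v|) = 0.7674, so θ = 39.88°.

39.88°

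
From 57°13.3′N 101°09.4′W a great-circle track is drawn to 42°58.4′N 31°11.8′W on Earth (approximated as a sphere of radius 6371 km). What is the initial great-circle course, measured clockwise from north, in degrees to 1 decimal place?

77.0°

With φ₁ = 0.9987, φ₂ = 0.7500, Δλ = 1.2210 rad, the forward-azimuth formula gives
θ = atan2( sin Δλ cos φ₂ , cos φ₁ sin φ₂ − sin φ₁ cos φ₂ cos Δλ ) = atan2(0.6874, 0.1582) = 77.04°.
So the initial bearing is 77.0°.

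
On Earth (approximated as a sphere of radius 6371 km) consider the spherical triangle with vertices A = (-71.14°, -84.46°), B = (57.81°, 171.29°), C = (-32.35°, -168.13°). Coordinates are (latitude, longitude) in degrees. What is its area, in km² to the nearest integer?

20334268 km²

Side lengths (central angles): a = 1.6023, b = 1.0045, c = 2.5741 rad; semiperimeter s = 2.5905.
By l'Huilier's theorem, tan(E/4) = √[tan(s/2) tan((s−a)/2) tan((s−b)/2) tan((s−c)/2)], giving spherical excess E = 0.5010 rad.
Area = E·R² = 0.5010 × (6371)² ≈ 20334268 km².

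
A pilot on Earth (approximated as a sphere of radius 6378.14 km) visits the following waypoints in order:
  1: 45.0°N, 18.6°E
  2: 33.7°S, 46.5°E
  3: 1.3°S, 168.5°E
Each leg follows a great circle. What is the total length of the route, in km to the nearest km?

Leg 1→2: central angle 1.4429 rad, distance 9202.9 km.
Leg 2→3: central angle 2.0133 rad, distance 12840.9 km.
Total: 9202.9 + 12840.9 ≈ 22044 km.

22044 km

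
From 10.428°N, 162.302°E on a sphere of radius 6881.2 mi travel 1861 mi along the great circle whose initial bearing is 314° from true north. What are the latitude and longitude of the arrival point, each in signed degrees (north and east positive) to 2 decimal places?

Angular distance δ = d/R = 1861/6881.2 = 0.27045 rad; initial bearing θ = 5.4803 rad.
sin φ₂ = sin φ₁ cos δ + cos φ₁ sin δ cos θ = (0.1810)(0.9637) + (0.9835)(0.2672)(0.6947) = 0.3569, so φ₂ = 20.91°.
Δλ = atan2(sin θ sin δ cos φ₁, cos δ − sin φ₁ sin φ₂) = atan2(-0.1890, 0.8990) = -11.872°.
λ₂ = 162.302° − 11.872° = 150.43°.

20.91°, 150.43°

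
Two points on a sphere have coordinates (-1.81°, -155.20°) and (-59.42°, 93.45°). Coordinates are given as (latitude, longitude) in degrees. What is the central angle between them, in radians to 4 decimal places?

Let φ₁ = -0.0316 rad, φ₂ = -1.0371 rad, and Δλ = -1.9434 rad.
cos c = sin φ₁ sin φ₂ + cos φ₁ cos φ₂ cos Δλ = (-0.0316)(-0.8609) + (0.9995)(0.5087)(-0.3641) = -0.15793,
so c = arccos(-0.15793) = 1.72939 rad.
So the angular separation is 1.7294 rad.

1.7294 rad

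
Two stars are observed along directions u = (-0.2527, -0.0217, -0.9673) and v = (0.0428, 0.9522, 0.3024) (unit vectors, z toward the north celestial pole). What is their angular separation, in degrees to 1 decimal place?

108.9°

u·v = -0.3240; |u| = 1.0000, |v| = 1.0000.
cos θ = (u·v)/(|u||v|) = -0.3240, so θ = 108.9°.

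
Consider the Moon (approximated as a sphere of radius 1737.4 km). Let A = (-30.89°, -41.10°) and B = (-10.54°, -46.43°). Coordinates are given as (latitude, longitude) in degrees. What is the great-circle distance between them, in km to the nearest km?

635 km

With latitudes φ₁ = -30.890°, φ₂ = -10.540° and longitude difference Δλ = -5.330°:
cos c = sin φ₁ sin φ₂ + cos φ₁ cos φ₂ cos Δλ = (-0.5134)(-0.1829) + (0.8582)(0.9831)(0.9957) = 0.93394,
so c = arccos(0.93394) = 0.36552 rad.
Distance = R·c = 1737.4 × 0.3655 ≈ 635 km.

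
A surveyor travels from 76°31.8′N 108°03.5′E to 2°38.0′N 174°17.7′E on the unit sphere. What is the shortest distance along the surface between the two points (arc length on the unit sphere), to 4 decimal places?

1.4319

With latitudes φ₁ = 76.530°, φ₂ = 2.633° and longitude difference Δλ = 66.237°:
cos c = sin φ₁ sin φ₂ + cos φ₁ cos φ₂ cos Δλ = (0.9725)(0.0459) + (0.2329)(0.9989)(0.4030) = 0.13845,
so c = arccos(0.13845) = 1.43191 rad.
On the unit sphere the arc length equals the central angle: 1.4319.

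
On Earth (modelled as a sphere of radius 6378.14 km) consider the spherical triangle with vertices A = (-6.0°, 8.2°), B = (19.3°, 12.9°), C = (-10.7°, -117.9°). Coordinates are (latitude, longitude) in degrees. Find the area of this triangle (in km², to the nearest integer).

35922420 km²

Side lengths (central angles): a = 2.3014, b = 2.1608, c = 0.4489 rad; semiperimeter s = 2.4556.
By l'Huilier's theorem, tan(E/4) = √[tan(s/2) tan((s−a)/2) tan((s−b)/2) tan((s−c)/2)], giving spherical excess E = 0.8830 rad.
Area = E·R² = 0.8830 × (6378.14)² ≈ 35922420 km².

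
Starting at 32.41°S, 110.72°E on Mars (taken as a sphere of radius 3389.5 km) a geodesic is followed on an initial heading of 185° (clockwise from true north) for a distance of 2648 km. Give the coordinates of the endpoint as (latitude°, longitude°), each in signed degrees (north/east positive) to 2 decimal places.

-76.60°, 95.36°

Angular distance δ = d/R = 2648/3389.5 = 0.78124 rad; initial bearing θ = 3.2289 rad.
sin φ₂ = sin φ₁ cos δ + cos φ₁ sin δ cos θ = (-0.5360)(0.7100) + (0.8442)(0.7042)(-0.9962) = -0.9728, so φ₂ = -76.60°.
Δλ = atan2(sin θ sin δ cos φ₁, cos δ − sin φ₁ sin φ₂) = atan2(-0.0518, 0.1887) = -15.357°.
λ₂ = 110.720° − 15.357° = 95.36°.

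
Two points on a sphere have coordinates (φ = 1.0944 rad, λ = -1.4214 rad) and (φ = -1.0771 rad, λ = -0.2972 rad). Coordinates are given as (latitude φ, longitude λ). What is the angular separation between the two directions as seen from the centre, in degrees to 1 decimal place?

133.5°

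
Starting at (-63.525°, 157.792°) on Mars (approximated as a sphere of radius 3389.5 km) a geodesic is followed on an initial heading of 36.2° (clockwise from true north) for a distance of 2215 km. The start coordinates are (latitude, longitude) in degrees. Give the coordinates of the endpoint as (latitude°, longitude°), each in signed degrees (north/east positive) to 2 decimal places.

-29.47°, -177.85°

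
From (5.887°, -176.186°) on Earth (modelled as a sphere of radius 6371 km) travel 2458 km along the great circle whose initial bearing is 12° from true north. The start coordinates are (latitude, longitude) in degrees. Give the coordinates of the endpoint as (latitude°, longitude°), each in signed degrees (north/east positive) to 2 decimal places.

27.46°, -171.13°

Angular distance δ = d/R = 2458/6371 = 0.38581 rad; initial bearing θ = 0.2094 rad.
sin φ₂ = sin φ₁ cos δ + cos φ₁ sin δ cos θ = (0.1026)(0.9265) + (0.9947)(0.3763)(0.9781) = 0.4612, so φ₂ = 27.46°.
Δλ = atan2(sin θ sin δ cos φ₁, cos δ − sin φ₁ sin φ₂) = atan2(0.0778, 0.8792) = 5.059°.
λ₂ = -176.186° + 5.059° = -171.13°.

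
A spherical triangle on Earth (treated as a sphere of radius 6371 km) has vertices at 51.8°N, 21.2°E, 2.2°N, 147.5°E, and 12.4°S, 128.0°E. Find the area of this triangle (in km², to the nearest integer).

24583451 km²

Side lengths (central angles): a = 0.4233, b = 1.9212, c = 1.9131 rad; semiperimeter s = 2.1288.
By l'Huilier's theorem, tan(E/4) = √[tan(s/2) tan((s−a)/2) tan((s−b)/2) tan((s−c)/2)], giving spherical excess E = 0.6057 rad.
Area = E·R² = 0.6057 × (6371)² ≈ 24583451 km².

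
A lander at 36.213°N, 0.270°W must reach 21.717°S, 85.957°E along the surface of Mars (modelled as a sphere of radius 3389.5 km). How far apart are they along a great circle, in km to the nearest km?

With latitudes φ₁ = 36.213°, φ₂ = -21.717° and longitude difference Δλ = 86.227°:
Haversine: a = sin²(Δφ/2) + cos φ₁ cos φ₂ sin²(Δλ/2) = 0.2345 + (0.8068)(0.9290)(0.4671) = 0.58464.
Central angle c = 2·arcsin(√a) = 1.74090 rad.
Distance = R·c = 3389.5 × 1.7409 ≈ 5901 km.

5901 km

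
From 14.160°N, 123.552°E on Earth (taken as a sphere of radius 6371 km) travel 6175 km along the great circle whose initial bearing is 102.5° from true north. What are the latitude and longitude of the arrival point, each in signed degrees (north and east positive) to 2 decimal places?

-1.98°, 177.20°

Angular distance δ = d/R = 6175/6371 = 0.96924 rad; initial bearing θ = 1.7890 rad.
sin φ₂ = sin φ₁ cos δ + cos φ₁ sin δ cos θ = (0.2446)(0.5659) + (0.9696)(0.8245)(-0.2164) = -0.0346, so φ₂ = -1.98°.
Δλ = atan2(sin θ sin δ cos φ₁, cos δ − sin φ₁ sin φ₂) = atan2(0.7805, 0.5744) = 53.648°.
λ₂ = 123.552° + 53.648° = 177.20°.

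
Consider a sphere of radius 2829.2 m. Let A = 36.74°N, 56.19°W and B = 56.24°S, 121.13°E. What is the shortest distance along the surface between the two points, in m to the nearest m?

7921 m

In radians: φ₁ = 0.6412, φ₂ = -0.9816, Δλ = 177.320° = 3.0948 rad.
cos c = sin φ₁ sin φ₂ + cos φ₁ cos φ₂ cos Δλ = (0.5982)(-0.8314) + (0.8014)(0.5557)(-0.9989) = -0.94215,
so c = arccos(-0.94215) = 2.79980 rad.
Distance = R·c = 2829.2 × 2.7998 ≈ 7921 m.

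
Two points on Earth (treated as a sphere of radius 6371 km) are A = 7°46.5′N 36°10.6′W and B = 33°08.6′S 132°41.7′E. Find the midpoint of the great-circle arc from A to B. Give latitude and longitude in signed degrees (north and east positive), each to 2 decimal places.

The central angle between A and B is δ = 2.6637 rad.
With f = 0.5, the slerp weights are sin((1−f)δ)/sin δ = 2.1126 and sin(fδ)/sin δ = 2.1126.
Weighted sum of the unit vectors: (2.1126)·(0.7998,-0.5849,0.1353) + (2.1126)·(-0.5678,0.6154,-0.5467) = (0.4901, 0.0645, -0.8692).
Converting back: φ = atan2(z, √(x²+y²)) = -60.37°, λ = atan2(y, x) = 7.50°.

-60.37°, 7.50°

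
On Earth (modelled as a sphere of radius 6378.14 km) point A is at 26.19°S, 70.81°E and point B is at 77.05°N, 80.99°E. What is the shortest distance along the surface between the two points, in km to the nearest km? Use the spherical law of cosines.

11513 km

With latitudes φ₁ = -26.190°, φ₂ = 77.050° and longitude difference Δλ = 10.180°:
cos c = sin φ₁ sin φ₂ + cos φ₁ cos φ₂ cos Δλ = (-0.4413)(0.9746) + (0.8973)(0.2241)(0.9843) = -0.23220,
so c = arccos(-0.23220) = 1.80513 rad.
Distance = R·c = 6378.14 × 1.8051 ≈ 11513 km.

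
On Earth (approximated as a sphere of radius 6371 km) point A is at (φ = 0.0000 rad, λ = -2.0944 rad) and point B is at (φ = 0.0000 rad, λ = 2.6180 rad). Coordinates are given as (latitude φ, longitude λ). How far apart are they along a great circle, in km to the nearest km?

10007 km

In radians: φ₁ = 0.0000, φ₂ = 0.0000, Δλ = -89.999° = -1.5708 rad.
Haversine: a = sin²(Δφ/2) + cos φ₁ cos φ₂ sin²(Δλ/2) = 0.0000 + (1.0000)(1.0000)(0.5000) = 0.49999.
Central angle c = 2·arcsin(√a) = 1.57079 rad.
Distance = R·c = 6371 × 1.5708 ≈ 10007 km.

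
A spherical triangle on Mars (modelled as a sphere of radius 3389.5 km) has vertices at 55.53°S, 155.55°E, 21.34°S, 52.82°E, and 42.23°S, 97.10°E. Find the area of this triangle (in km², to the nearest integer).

1543320 km²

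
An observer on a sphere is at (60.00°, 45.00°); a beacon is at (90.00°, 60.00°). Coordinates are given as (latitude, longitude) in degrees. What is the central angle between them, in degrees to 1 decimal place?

30.0°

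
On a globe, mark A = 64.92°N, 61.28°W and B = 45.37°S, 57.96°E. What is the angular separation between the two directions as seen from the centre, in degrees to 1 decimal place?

142.2°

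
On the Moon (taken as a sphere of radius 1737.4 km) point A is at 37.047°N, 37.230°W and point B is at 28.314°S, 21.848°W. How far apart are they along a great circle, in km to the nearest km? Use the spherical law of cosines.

2030 km

Let φ₁ = 0.6466 rad, φ₂ = -0.4942 rad, and Δλ = 0.2685 rad.
cos c = sin φ₁ sin φ₂ + cos φ₁ cos φ₂ cos Δλ = (0.6025)(-0.4743) + (0.7981)(0.8804)(0.9642) = 0.39173,
so c = arccos(0.39173) = 1.16829 rad.
Distance = R·c = 1737.4 × 1.1683 ≈ 2030 km.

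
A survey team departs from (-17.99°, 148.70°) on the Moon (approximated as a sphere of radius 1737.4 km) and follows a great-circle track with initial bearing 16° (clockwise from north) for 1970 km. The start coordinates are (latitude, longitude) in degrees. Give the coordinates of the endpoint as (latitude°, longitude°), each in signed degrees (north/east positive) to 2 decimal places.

44.24°, 169.10°

Angular distance δ = d/R = 1970/1737.4 = 1.13388 rad; initial bearing θ = 0.2793 rad.
sin φ₂ = sin φ₁ cos δ + cos φ₁ sin δ cos θ = (-0.3089)(0.4231) + (0.9511)(0.9061)(0.9613) = 0.6977, so φ₂ = 44.24°.
Δλ = atan2(sin θ sin δ cos φ₁, cos δ − sin φ₁ sin φ₂) = atan2(0.2375, 0.6386) = 20.402°.
λ₂ = 148.700° + 20.402° = 169.10°.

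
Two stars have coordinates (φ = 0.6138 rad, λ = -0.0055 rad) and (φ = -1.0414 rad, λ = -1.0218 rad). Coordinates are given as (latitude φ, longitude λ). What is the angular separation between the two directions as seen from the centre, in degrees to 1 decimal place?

106.2°

With latitudes φ₁ = 35.168°, φ₂ = -59.668° and longitude difference Δλ = -58.230°:
Haversine: a = sin²(Δφ/2) + cos φ₁ cos φ₂ sin²(Δλ/2) = 0.5422 + (0.8175)(0.5050)(0.2367) = 0.63989.
Central angle c = 2·arcsin(√a) = 1.85435 rad.
So the angular separation is 106.2°.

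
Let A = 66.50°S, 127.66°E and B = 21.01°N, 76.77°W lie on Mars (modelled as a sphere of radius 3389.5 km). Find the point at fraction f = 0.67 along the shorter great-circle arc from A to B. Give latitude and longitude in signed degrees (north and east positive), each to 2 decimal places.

-21.53°, -86.21°

The central angle between A and B is δ = 2.3019 rad.
With f = 0.67, the slerp weights are sin((1−f)δ)/sin δ = 0.9251 and sin(fδ)/sin δ = 1.3428.
Weighted sum of the unit vectors: (0.9251)·(-0.2436,0.3157,-0.9171) + (1.3428)·(0.2136,-0.9087,0.3585) = (0.0615, -0.9282, -0.3669).
Converting back: φ = atan2(z, √(x²+y²)) = -21.53°, λ = atan2(y, x) = -86.21°.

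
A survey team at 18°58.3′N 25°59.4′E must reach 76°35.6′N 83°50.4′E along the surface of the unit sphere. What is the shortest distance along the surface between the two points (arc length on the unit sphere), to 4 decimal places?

1.1231

Let φ₁ = 0.3311 rad, φ₂ = 1.3368 rad, and Δλ = 1.0097 rad.
cos c = sin φ₁ sin φ₂ + cos φ₁ cos φ₂ cos Δλ = (0.3251)(0.9727) + (0.9457)(0.2319)(0.5321) = 0.43292,
so c = arccos(0.43292) = 1.12307 rad.
On the unit sphere the arc length equals the central angle: 1.1231.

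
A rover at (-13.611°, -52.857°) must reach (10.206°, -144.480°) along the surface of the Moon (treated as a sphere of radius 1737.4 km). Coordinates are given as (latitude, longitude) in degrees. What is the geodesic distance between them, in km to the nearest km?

In radians: φ₁ = -0.2376, φ₂ = 0.1781, Δλ = -91.623° = -1.5991 rad.
cos c = sin φ₁ sin φ₂ + cos φ₁ cos φ₂ cos Δλ = (-0.2353)(0.1772) + (0.9719)(0.9842)(-0.0283) = -0.06879,
so c = arccos(-0.06879) = 1.63964 rad.
Distance = R·c = 1737.4 × 1.6396 ≈ 2849 km.

2849 km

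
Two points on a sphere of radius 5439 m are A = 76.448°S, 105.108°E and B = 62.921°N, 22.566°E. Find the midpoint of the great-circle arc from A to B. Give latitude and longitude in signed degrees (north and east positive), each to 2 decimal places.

Central angle δ = 2.5901 rad. Interpolating on the sphere with fraction f = 0.5:
P = [sin((1−f)δ)·A + sin(fδ)·B] / sin δ = 1.8364·A + 1.8364·B in Cartesian coordinates,
giving P = (0.6598, 0.7363, -0.1502), i.e. latitude -8.64°, longitude 48.13°.

-8.64°, 48.13°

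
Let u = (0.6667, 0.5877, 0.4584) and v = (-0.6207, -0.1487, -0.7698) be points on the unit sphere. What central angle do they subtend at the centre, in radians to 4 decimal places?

2.5946 rad

u·v = -0.8541; |u| = 1.0000, |v| = 1.0000.
cos θ = (u·v)/(|u||v|) = -0.8541, so θ = 2.5946 rad.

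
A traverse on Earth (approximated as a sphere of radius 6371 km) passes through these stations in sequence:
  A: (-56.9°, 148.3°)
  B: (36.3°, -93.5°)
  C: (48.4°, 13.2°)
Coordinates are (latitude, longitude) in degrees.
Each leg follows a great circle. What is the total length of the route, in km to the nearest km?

Leg A→B: central angle 2.3517 rad, distance 14982.7 km.
Leg B→C: central angle 1.2777 rad, distance 8140.0 km.
Total: 14982.7 + 8140.0 ≈ 23123 km.

23123 km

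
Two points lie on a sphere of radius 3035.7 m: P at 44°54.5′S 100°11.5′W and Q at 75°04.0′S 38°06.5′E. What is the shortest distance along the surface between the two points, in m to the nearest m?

3016 m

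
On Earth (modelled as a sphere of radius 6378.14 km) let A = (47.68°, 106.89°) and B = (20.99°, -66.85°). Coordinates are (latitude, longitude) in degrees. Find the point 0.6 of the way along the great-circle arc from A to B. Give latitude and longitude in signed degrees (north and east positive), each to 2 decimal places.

The central angle between A and B is δ = 1.9391 rad.
With f = 0.6, the slerp weights are sin((1−f)δ)/sin δ = 0.7505 and sin(fδ)/sin δ = 0.9842.
Weighted sum of the unit vectors: (0.7505)·(-0.1956,0.6442,0.7394) + (0.9842)·(0.3671,-0.8585,0.3582) = (0.2144, -0.3614, 0.9074).
Converting back: φ = atan2(z, √(x²+y²)) = 65.15°, λ = atan2(y, x) = -59.32°.

65.15°, -59.32°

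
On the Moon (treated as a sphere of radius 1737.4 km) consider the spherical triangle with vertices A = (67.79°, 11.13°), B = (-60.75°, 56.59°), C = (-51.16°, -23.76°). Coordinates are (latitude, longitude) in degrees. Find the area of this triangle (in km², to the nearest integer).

4591334 km²

Side lengths (central angles): a = 0.7511, b = 2.1255, c = 2.3161 rad; semiperimeter s = 2.5963.
By l'Huilier's theorem, tan(E/4) = √[tan(s/2) tan((s−a)/2) tan((s−b)/2) tan((s−c)/2)], giving spherical excess E = 1.5210 rad.
Area = E·R² = 1.5210 × (1737.4)² ≈ 4591334 km².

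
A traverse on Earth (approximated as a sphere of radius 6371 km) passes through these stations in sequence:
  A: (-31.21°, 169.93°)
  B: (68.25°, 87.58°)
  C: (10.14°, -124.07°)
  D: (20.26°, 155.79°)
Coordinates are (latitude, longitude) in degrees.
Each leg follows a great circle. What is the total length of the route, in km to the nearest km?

32451 km

Leg A→B: central angle 2.0254 rad, distance 12903.8 km.
Leg B→C: central angle 1.7183 rad, distance 10947.5 km.
Leg C→D: central angle 1.3499 rad, distance 8600.2 km.
Total: 12903.8 + 10947.5 + 8600.2 ≈ 32451 km.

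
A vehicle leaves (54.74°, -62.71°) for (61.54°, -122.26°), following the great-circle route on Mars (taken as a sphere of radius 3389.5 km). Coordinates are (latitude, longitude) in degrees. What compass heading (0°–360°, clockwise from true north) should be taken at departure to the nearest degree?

Δλ = -59.550° = -1.0393 rad.
y = sin Δλ · cos φ₂ = (-0.8621)(0.4765) = -0.4108
x = cos φ₁ sin φ₂ − sin φ₁ cos φ₂ cos Δλ = (0.5773)(0.8792) − (0.8165)(0.4765)(0.5068) = 0.3103
θ = atan2(y, x) = -52.93°; adding 360° gives 307°.

307°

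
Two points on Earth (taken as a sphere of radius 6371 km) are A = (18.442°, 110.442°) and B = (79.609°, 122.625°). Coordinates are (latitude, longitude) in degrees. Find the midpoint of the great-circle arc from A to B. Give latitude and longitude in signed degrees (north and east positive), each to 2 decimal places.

Central angle δ = 1.0720 rad. Interpolating on the sphere with fraction f = 0.5:
P = [sin((1−f)δ)·A + sin(fδ)·B] / sin δ = 0.5816·A + 0.5816·B in Cartesian coordinates,
giving P = (-0.2492, 0.6053, 0.7560), i.e. latitude 49.11°, longitude 112.38°.

49.11°, 112.38°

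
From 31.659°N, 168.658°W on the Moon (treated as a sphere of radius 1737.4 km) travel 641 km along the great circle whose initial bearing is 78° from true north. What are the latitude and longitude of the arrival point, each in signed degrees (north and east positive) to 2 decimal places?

33.60°, -143.60°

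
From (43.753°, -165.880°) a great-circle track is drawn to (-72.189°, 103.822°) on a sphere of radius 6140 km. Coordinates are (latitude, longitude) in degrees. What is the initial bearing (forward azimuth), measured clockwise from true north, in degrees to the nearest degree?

204°

With φ₁ = 0.7636, φ₂ = -1.2599, Δλ = -1.5760 rad, the forward-azimuth formula gives
θ = atan2( sin Δλ cos φ₂ , cos φ₁ sin φ₂ − sin φ₁ cos φ₂ cos Δλ ) = atan2(-0.3059, -0.6866) = -155.99°.
Adding 360° brings this into [0°, 360°): 204°.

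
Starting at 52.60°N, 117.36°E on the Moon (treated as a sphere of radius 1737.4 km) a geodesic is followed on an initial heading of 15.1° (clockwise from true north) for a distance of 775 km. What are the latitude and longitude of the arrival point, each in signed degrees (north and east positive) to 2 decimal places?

Angular distance δ = d/R = 775/1737.4 = 0.44607 rad; initial bearing θ = 0.2635 rad.
sin φ₂ = sin φ₁ cos δ + cos φ₁ sin δ cos θ = (0.7944)(0.9022) + (0.6074)(0.4314)(0.9655) = 0.9697, so φ₂ = 75.85°.
Δλ = atan2(sin θ sin δ cos φ₁, cos δ − sin φ₁ sin φ₂) = atan2(0.0683, 0.1318) = 27.375°.
λ₂ = 117.360° + 27.375° = 144.73°.

75.85°, 144.73°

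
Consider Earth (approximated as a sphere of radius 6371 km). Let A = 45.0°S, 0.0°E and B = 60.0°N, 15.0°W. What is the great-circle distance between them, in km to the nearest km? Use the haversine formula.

11755 km

Let φ₁ = -0.7854 rad, φ₂ = 1.0472 rad, and Δλ = -0.2618 rad.
Haversine: a = sin²(Δφ/2) + cos φ₁ cos φ₂ sin²(Δλ/2) = 0.6294 + (0.7071)(0.5000)(0.0170) = 0.63543.
Central angle c = 2·arcsin(√a) = 1.84509 rad.
Distance = R·c = 6371 × 1.8451 ≈ 11755 km.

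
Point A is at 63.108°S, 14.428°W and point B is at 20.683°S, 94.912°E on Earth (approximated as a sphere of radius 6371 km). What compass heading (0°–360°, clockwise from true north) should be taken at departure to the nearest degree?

116°

Δλ = 109.340° = 1.9083 rad.
y = sin Δλ · cos φ₂ = (0.9436)(0.9355) = 0.8828
x = cos φ₁ sin φ₂ − sin φ₁ cos φ₂ cos Δλ = (0.4523)(-0.3532) − (-0.8919)(0.9355)(-0.3312) = -0.4361
θ = atan2(y, x) = 116.29°, so the bearing is 116°.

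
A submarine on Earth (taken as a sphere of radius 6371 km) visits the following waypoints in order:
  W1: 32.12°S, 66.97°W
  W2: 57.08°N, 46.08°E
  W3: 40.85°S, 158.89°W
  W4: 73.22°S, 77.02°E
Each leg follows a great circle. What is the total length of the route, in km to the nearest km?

Leg W1→W2: central angle 2.2479 rad, distance 14321.4 km.
Leg W2→W3: central angle 2.7433 rad, distance 17477.5 km.
Leg W3→W4: central angle 1.0428 rad, distance 6643.5 km.
Total: 14321.4 + 17477.5 + 6643.5 ≈ 38442 km.

38442 km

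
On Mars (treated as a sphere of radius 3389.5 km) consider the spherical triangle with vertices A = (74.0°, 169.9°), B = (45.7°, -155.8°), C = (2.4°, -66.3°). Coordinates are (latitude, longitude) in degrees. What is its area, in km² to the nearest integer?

Side lengths (central angles): a = 1.5347, b = 1.6840, c = 0.5605 rad; semiperimeter s = 1.8896.
By l'Huilier's theorem, tan(E/4) = √[tan(s/2) tan((s−a)/2) tan((s−b)/2) tan((s−c)/2)], giving spherical excess E = 0.5626 rad.
Area = E·R² = 0.5626 × (3389.5)² ≈ 6463631 km².

6463631 km²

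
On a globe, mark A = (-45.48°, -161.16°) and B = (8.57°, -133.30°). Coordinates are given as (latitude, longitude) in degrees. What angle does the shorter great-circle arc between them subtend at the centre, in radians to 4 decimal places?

In radians: φ₁ = -0.7938, φ₂ = 0.1496, Δλ = 27.860° = 0.4862 rad.
cos c = sin φ₁ sin φ₂ + cos φ₁ cos φ₂ cos Δλ = (-0.7130)(0.1490) + (0.7012)(0.9888)(0.8841) = 0.50672,
so c = arccos(0.50672) = 1.03942 rad.
So the angular separation is 1.0394 rad.

1.0394 rad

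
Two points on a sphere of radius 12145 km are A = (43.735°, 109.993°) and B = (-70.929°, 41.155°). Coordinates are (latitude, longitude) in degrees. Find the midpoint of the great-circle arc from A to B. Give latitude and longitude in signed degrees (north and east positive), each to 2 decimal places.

-15.85°, 90.07°

The central angle between A and B is δ = 2.1751 rad.
With f = 0.5, the slerp weights are sin((1−f)δ)/sin δ = 1.0760 and sin(fδ)/sin δ = 1.0760.
Weighted sum of the unit vectors: (1.0760)·(-0.2470,0.6790,0.6913) + (1.0760)·(0.2460,0.2150,-0.9451) = (-0.0011, 0.9620, -0.2731).
Converting back: φ = atan2(z, √(x²+y²)) = -15.85°, λ = atan2(y, x) = 90.07°.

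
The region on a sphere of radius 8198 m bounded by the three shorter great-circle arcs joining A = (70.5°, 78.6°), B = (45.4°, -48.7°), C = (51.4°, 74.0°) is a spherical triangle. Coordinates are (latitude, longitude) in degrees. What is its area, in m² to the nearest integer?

Side lengths (central angles): a = 1.2453, b = 0.3354, c = 1.0132 rad; semiperimeter s = 1.2969.
By l'Huilier's theorem, tan(E/4) = √[tan(s/2) tan((s−a)/2) tan((s−b)/2) tan((s−c)/2)], giving spherical excess E = 0.1527 rad.
Area = E·R² = 0.1527 × (8198)² ≈ 10262023 m².

10262023 m²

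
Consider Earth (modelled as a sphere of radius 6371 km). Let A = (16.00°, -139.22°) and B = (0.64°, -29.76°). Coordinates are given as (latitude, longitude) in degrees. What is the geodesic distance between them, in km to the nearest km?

12064 km

In radians: φ₁ = 0.2793, φ₂ = 0.0112, Δλ = 109.460° = 1.9104 rad.
Haversine: a = sin²(Δφ/2) + cos φ₁ cos φ₂ sin²(Δλ/2) = 0.0179 + (0.9613)(0.9999)(0.6666) = 0.65857.
Central angle c = 2·arcsin(√a) = 1.89351 rad.
Distance = R·c = 6371 × 1.8935 ≈ 12064 km.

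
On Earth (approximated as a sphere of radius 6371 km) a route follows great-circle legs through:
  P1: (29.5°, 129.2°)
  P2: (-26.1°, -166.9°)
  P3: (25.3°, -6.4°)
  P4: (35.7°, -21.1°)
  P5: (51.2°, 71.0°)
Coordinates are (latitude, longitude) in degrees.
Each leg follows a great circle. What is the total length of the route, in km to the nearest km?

Leg P1→P2: central angle 1.4432 rad, distance 9194.8 km.
Leg P2→P3: central angle 2.8349 rad, distance 18061.1 km.
Leg P3→P4: central angle 0.2854 rad, distance 1818.5 km.
Leg P4→P5: central angle 1.1195 rad, distance 7132.4 km.
Total: 9194.8 + 18061.1 + 1818.5 + 7132.4 ≈ 36207 km.

36207 km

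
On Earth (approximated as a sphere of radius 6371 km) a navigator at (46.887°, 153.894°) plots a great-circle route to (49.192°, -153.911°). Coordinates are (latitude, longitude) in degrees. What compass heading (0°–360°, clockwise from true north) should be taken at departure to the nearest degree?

66°

With φ₁ = 0.8183, φ₂ = 0.8586, Δλ = 0.9110 rad, the forward-azimuth formula gives
θ = atan2( sin Δλ cos φ₂ , cos φ₁ sin φ₂ − sin φ₁ cos φ₂ cos Δλ ) = atan2(0.5164, 0.2249) = 66.47°.
So the initial bearing is 66°.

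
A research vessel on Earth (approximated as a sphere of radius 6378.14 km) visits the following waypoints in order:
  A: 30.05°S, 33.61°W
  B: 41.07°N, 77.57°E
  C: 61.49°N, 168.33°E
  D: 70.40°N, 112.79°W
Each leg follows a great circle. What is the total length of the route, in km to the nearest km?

Leg A→B: central angle 2.1709 rad, distance 13846.6 km.
Leg B→C: central angle 0.9612 rad, distance 6130.7 km.
Leg C→D: central angle 0.5381 rad, distance 3431.9 km.
Total: 13846.6 + 6130.7 + 3431.9 ≈ 23409 km.

23409 km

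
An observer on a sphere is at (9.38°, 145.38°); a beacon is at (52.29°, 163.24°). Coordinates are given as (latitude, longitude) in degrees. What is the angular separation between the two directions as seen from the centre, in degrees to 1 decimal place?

Let φ₁ = 0.1637 rad, φ₂ = 0.9126 rad, and Δλ = 0.3117 rad.
Haversine: a = sin²(Δφ/2) + cos φ₁ cos φ₂ sin²(Δλ/2) = 0.1338 + (0.9866)(0.6117)(0.0241) = 0.14833.
Central angle c = 2·arcsin(√a) = 0.79071 rad.
So the angular separation is 45.3°.

45.3°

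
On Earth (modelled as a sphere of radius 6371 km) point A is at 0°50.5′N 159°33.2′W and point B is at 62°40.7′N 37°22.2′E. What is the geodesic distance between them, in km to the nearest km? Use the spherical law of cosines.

Let φ₁ = 0.0147 rad, φ₂ = 1.0939 rad, and Δλ = -2.8462 rad.
cos c = sin φ₁ sin φ₂ + cos φ₁ cos φ₂ cos Δλ = (0.0147)(0.8884) + (0.9999)(0.4590)(-0.9567) = -0.42601,
so c = arccos(-0.42601) = 2.01088 rad.
Distance = R·c = 6371 × 2.0109 ≈ 12811 km.

12811 km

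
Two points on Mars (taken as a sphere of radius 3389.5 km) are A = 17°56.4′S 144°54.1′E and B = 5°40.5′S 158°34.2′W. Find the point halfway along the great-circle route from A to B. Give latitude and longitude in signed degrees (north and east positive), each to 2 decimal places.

-13.35°, 173.86°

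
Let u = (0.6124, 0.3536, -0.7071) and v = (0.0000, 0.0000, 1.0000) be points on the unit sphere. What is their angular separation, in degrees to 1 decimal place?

135.0°

u·v = -0.7071; |u| = 1.0000, |v| = 1.0000.
cos θ = (u·v)/(|u||v|) = -0.7071, so θ = 135.0°.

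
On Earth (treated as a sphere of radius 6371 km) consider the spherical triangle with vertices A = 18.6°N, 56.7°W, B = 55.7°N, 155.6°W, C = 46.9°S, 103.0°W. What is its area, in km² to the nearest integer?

57073570 km²

Side lengths (central angles): a = 1.9491, b = 1.3546, c = 1.3889 rad; semiperimeter s = 2.3463.
By l'Huilier's theorem, tan(E/4) = √[tan(s/2) tan((s−a)/2) tan((s−b)/2) tan((s−c)/2)], giving spherical excess E = 1.4061 rad.
Area = E·R² = 1.4061 × (6371)² ≈ 57073570 km².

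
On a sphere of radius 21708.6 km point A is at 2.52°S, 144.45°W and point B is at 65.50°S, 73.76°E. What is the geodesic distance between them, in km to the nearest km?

40386 km

In radians: φ₁ = -0.0440, φ₂ = -1.1432, Δλ = -141.790° = -2.4747 rad.
Haversine: a = sin²(Δφ/2) + cos φ₁ cos φ₂ sin²(Δλ/2) = 0.2728 + (0.9990)(0.4147)(0.8929) = 0.64276.
Central angle c = 2·arcsin(√a) = 1.86035 rad.
Distance = R·c = 21708.6 × 1.8603 ≈ 40386 km.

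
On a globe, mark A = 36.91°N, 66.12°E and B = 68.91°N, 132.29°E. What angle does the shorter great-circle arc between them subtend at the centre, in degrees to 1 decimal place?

47.4°

In radians: φ₁ = 0.6442, φ₂ = 1.2027, Δλ = 66.170° = 1.1549 rad.
Haversine: a = sin²(Δφ/2) + cos φ₁ cos φ₂ sin²(Δλ/2) = 0.0760 + (0.7996)(0.3598)(0.2980) = 0.16171.
Central angle c = 2·arcsin(√a) = 0.82769 rad.
So the angular separation is 47.4°.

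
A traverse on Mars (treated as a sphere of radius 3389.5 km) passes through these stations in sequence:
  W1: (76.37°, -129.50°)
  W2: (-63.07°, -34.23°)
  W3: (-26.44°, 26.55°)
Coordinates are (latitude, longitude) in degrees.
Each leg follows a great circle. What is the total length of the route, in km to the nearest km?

Leg W1→W2: central angle 2.6388 rad, distance 8944.3 km.
Leg W2→W3: central angle 0.9336 rad, distance 3164.5 km.
Total: 8944.3 + 3164.5 ≈ 12109 km.

12109 km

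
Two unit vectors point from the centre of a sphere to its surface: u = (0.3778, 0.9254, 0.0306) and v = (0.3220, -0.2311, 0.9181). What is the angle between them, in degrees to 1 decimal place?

u·v = -0.0641; |u| = 1.0000, |v| = 1.0000.
cos θ = (u·v)/(|u||v|) = -0.0641, so θ = 93.7°.

93.7°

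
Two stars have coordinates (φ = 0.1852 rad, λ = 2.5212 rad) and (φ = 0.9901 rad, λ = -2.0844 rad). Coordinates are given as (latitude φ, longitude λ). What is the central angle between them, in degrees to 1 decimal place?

In radians: φ₁ = 0.1852, φ₂ = 0.9901, Δλ = 96.119° = 1.6776 rad.
cos c = sin φ₁ sin φ₂ + cos φ₁ cos φ₂ cos Δλ = (0.1841)(0.8361) + (0.9829)(0.5486)(-0.1066) = 0.09648,
so c = arccos(0.09648) = 1.47416 rad.
So the angular separation is 84.5°.

84.5°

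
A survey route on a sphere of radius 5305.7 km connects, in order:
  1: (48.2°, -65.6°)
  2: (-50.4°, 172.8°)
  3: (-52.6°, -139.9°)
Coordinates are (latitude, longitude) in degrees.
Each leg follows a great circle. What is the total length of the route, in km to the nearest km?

Leg 1→2: central angle 2.4931 rad, distance 13227.9 km.
Leg 2→3: central angle 0.5061 rad, distance 2685.0 km.
Total: 13227.9 + 2685.0 ≈ 15913 km.

15913 km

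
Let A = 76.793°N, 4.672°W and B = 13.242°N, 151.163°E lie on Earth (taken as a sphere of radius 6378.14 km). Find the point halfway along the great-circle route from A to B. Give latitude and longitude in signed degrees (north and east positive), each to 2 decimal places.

Central angle δ = 1.5507 rad. Interpolating on the sphere with fraction f = 0.5:
P = [sin((1−f)δ)·A + sin(fδ)·B] / sin δ = 0.7001·A + 0.7001·B in Cartesian coordinates,
giving P = (-0.4376, 0.3157, 0.8420), i.e. latitude 57.35°, longitude 144.19°.

57.35°, 144.19°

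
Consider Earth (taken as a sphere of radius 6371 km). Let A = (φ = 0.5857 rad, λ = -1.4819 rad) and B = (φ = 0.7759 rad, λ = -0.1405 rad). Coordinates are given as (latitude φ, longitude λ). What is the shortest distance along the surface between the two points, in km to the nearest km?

6506 km

With latitudes φ₁ = 33.558°, φ₂ = 44.456° and longitude difference Δλ = 76.857°:
Haversine: a = sin²(Δφ/2) + cos φ₁ cos φ₂ sin²(Δλ/2) = 0.0090 + (0.8333)(0.7138)(0.3863) = 0.23880.
Central angle c = 2·arcsin(√a) = 1.02113 rad.
Distance = R·c = 6371 × 1.0211 ≈ 6506 km.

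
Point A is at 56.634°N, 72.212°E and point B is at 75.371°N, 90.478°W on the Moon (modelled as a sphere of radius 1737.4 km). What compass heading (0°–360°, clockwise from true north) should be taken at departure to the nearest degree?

354°

With φ₁ = 0.9884, φ₂ = 1.3155, Δλ = -2.8395 rad, the forward-azimuth formula gives
θ = atan2( sin Δλ cos φ₂ , cos φ₁ sin φ₂ − sin φ₁ cos φ₂ cos Δλ ) = atan2(-0.0751, 0.7335) = -5.85°.
Adding 360° brings this into [0°, 360°): 354°.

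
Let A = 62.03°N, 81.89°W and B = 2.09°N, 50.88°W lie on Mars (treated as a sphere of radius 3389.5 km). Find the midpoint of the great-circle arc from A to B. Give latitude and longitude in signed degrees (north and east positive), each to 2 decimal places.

32.89°, -60.66°

The central angle between A and B is δ = 1.1220 rad.
With f = 0.5, the slerp weights are sin((1−f)δ)/sin δ = 0.5905 and sin(fδ)/sin δ = 0.5905.
Weighted sum of the unit vectors: (0.5905)·(0.0662,-0.4643,0.8832) + (0.5905)·(0.6305,-0.7753,0.0365) = (0.4114, -0.7320, 0.5431).
Converting back: φ = atan2(z, √(x²+y²)) = 32.89°, λ = atan2(y, x) = -60.66°.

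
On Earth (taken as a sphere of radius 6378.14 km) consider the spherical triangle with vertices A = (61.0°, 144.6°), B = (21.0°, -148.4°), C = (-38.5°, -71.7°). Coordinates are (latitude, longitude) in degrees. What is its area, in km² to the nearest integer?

Side lengths (central angles): a = 1.6258, b = 2.5872, c = 1.0584 rad; semiperimeter s = 2.6357.
By l'Huilier's theorem, tan(E/4) = √[tan(s/2) tan((s−a)/2) tan((s−b)/2) tan((s−c)/2)], giving spherical excess E = 0.8984 rad.
Area = E·R² = 0.8984 × (6378.14)² ≈ 36547938 km².

36547938 km²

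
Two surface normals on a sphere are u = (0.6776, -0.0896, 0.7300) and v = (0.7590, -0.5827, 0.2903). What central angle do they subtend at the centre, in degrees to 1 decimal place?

38.9°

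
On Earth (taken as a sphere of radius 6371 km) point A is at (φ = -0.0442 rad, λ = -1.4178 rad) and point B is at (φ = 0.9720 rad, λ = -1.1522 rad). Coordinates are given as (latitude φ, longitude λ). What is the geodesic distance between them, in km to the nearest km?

6621 km

With latitudes φ₁ = -2.532°, φ₂ = 55.691° and longitude difference Δλ = 15.218°:
cos c = sin φ₁ sin φ₂ + cos φ₁ cos φ₂ cos Δλ = (-0.0442)(0.8260) + (0.9990)(0.5636)(0.9649) = 0.50686,
so c = arccos(0.50686) = 1.03926 rad.
Distance = R·c = 6371 × 1.0393 ≈ 6621 km.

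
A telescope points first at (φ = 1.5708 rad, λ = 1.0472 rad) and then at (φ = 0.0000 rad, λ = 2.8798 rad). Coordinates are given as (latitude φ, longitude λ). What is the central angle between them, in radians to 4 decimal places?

With latitudes φ₁ = 90.000°, φ₂ = 0.000° and longitude difference Δλ = 105.000°:
cos c = sin φ₁ sin φ₂ + cos φ₁ cos φ₂ cos Δλ = (1.0000)(0.0000) + (-0.0000)(1.0000)(-0.2588) = 0.00000,
so c = arccos(0.00000) = 1.57080 rad.
So the angular separation is 1.5708 rad.

1.5708 rad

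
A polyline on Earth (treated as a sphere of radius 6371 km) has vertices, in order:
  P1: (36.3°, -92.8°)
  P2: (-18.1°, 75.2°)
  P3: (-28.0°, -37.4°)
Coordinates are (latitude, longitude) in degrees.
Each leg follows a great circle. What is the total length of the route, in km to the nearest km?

Leg P1→P2: central angle 2.7741 rad, distance 17673.8 km.
Leg P2→P3: central angle 1.7484 rad, distance 11139.0 km.
Total: 17673.8 + 11139.0 ≈ 28813 km.

28813 km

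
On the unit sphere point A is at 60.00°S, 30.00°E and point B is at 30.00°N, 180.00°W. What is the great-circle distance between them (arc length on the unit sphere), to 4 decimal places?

2.5116

With latitudes φ₁ = -60.000°, φ₂ = 30.000° and longitude difference Δλ = 150.000°:
Haversine: a = sin²(Δφ/2) + cos φ₁ cos φ₂ sin²(Δλ/2) = 0.5000 + (0.5000)(0.8660)(0.9330) = 0.90401.
Central angle c = 2·arcsin(√a) = 2.51157 rad.
On the unit sphere the arc length equals the central angle: 2.5116.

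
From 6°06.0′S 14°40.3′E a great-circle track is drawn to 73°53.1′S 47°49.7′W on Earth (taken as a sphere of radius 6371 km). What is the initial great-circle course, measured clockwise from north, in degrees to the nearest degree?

Δλ = -62.500° = -1.0908 rad.
y = sin Δλ · cos φ₂ = (-0.8870)(0.2776) = -0.2462
x = cos φ₁ sin φ₂ − sin φ₁ cos φ₂ cos Δλ = (0.9943)(-0.9607) − (-0.1063)(0.2776)(0.4617) = -0.9416
θ = atan2(y, x) = -165.35°; adding 360° gives 195°.

195°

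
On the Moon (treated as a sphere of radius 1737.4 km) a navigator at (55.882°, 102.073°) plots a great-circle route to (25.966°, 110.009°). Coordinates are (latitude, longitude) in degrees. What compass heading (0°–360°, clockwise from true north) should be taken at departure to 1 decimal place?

Δλ = 7.936° = 0.1385 rad.
y = sin Δλ · cos φ₂ = (0.1381)(0.8991) = 0.1241
x = cos φ₁ sin φ₂ − sin φ₁ cos φ₂ cos Δλ = (0.5609)(0.4378) − (0.8279)(0.8991)(0.9904) = -0.4916
θ = atan2(y, x) = 165.83°, so the bearing is 165.8°.

165.8°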